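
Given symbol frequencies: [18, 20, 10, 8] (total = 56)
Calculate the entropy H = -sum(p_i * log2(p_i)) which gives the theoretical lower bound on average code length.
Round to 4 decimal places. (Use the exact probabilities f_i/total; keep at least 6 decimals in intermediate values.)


Per-symbol terms -p_i * log2(p_i) with p_i = f_i/56:
  p = 18/56 = 0.321429: log2(p) = -1.637430, -p*log2(p) = 0.526317
  p = 20/56 = 0.357143: log2(p) = -1.485427, -p*log2(p) = 0.530510
  p = 10/56 = 0.178571: log2(p) = -2.485427, -p*log2(p) = 0.443826
  p = 8/56 = 0.142857: log2(p) = -2.807355, -p*log2(p) = 0.401051
H = 0.526317 + 0.530510 + 0.443826 + 0.401051 = 1.901704

H = 1.9017 bits/symbol


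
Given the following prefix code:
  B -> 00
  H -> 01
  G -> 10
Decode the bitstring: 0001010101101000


Decoding step by step:
Bits 00 -> B
Bits 01 -> H
Bits 01 -> H
Bits 01 -> H
Bits 01 -> H
Bits 10 -> G
Bits 10 -> G
Bits 00 -> B


Decoded message: BHHHHGGB


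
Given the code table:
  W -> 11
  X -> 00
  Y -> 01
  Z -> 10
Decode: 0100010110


Decoding:
01 -> Y
00 -> X
01 -> Y
01 -> Y
10 -> Z


Result: YXYYZ


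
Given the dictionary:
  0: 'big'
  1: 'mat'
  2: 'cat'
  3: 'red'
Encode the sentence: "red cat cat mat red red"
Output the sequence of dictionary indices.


Look up each word in the dictionary:
  'red' -> 3
  'cat' -> 2
  'cat' -> 2
  'mat' -> 1
  'red' -> 3
  'red' -> 3

Encoded: [3, 2, 2, 1, 3, 3]


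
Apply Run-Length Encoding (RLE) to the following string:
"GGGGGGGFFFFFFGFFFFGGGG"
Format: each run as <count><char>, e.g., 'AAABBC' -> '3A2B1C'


Scanning runs left to right:
  i=0: run of 'G' x 7 -> '7G'
  i=7: run of 'F' x 6 -> '6F'
  i=13: run of 'G' x 1 -> '1G'
  i=14: run of 'F' x 4 -> '4F'
  i=18: run of 'G' x 4 -> '4G'

RLE = 7G6F1G4F4G


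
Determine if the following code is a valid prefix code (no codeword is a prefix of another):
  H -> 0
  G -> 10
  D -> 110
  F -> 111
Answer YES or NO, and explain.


Checking each pair (does one codeword prefix another?):
  H='0' vs G='10': no prefix
  H='0' vs D='110': no prefix
  H='0' vs F='111': no prefix
  G='10' vs H='0': no prefix
  G='10' vs D='110': no prefix
  G='10' vs F='111': no prefix
  D='110' vs H='0': no prefix
  D='110' vs G='10': no prefix
  D='110' vs F='111': no prefix
  F='111' vs H='0': no prefix
  F='111' vs G='10': no prefix
  F='111' vs D='110': no prefix
No violation found over all pairs.

YES -- this is a valid prefix code. No codeword is a prefix of any other codeword.


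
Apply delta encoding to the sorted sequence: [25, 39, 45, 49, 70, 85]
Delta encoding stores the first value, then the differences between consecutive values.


First value: 25
Deltas:
  39 - 25 = 14
  45 - 39 = 6
  49 - 45 = 4
  70 - 49 = 21
  85 - 70 = 15


Delta encoded: [25, 14, 6, 4, 21, 15]


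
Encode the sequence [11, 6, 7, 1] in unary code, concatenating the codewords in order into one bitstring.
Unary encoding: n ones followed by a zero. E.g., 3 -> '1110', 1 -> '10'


Encode each number as n ones followed by a terminating 0:
  11 -> 111111111110 (12 bits)
  6 -> 1111110 (7 bits)
  7 -> 11111110 (8 bits)
  1 -> 10 (2 bits)
Total length = 12 + 7 + 8 + 2 = 29 bits.

Unary([11, 6, 7, 1]) = 11111111111011111101111111010 (29 bits)


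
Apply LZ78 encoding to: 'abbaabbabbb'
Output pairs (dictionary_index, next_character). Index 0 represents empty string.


LZ78 encoding steps:
Dictionary: {0: ''}
Step 1: w='' (idx 0), next='a' -> output (0, 'a'), add 'a' as idx 1
Step 2: w='' (idx 0), next='b' -> output (0, 'b'), add 'b' as idx 2
Step 3: w='b' (idx 2), next='a' -> output (2, 'a'), add 'ba' as idx 3
Step 4: w='a' (idx 1), next='b' -> output (1, 'b'), add 'ab' as idx 4
Step 5: w='ba' (idx 3), next='b' -> output (3, 'b'), add 'bab' as idx 5
Step 6: w='b' (idx 2), next='b' -> output (2, 'b'), add 'bb' as idx 6


Encoded: [(0, 'a'), (0, 'b'), (2, 'a'), (1, 'b'), (3, 'b'), (2, 'b')]


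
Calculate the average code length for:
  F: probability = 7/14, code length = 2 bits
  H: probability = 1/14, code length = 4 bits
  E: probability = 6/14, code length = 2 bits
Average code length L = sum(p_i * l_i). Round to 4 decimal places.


Weighted contributions p_i * l_i:
  F: (7/14) * 2 = 14/14
  H: (1/14) * 4 = 4/14
  E: (6/14) * 2 = 12/14
Sum = (14 + 4 + 12)/14 = 30/14

L = 30/14 = 2.1429 bits/symbol


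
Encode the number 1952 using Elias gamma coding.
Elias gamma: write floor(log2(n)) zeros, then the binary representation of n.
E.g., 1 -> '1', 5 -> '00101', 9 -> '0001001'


num_bits = floor(log2(1952)) + 1 = 11
leading_zeros = num_bits - 1 = 10
binary(1952) = 11110100000

Elias gamma(1952) = '0000000000' + '11110100000' = 000000000011110100000 (21 bits)


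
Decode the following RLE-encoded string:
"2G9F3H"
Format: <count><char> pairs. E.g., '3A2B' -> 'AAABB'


Expanding each <count><char> pair:
  2G -> 'GG'
  9F -> 'FFFFFFFFF'
  3H -> 'HHH'

Decoded = GGFFFFFFFFFHHH


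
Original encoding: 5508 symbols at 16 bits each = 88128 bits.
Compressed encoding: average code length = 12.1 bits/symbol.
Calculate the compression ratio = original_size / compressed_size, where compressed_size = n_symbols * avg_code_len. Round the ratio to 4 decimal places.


original_size = n_symbols * orig_bits = 5508 * 16 = 88128 bits
compressed_size = n_symbols * avg_code_len = 5508 * 12.1 = 66646.8 bits
ratio = original_size / compressed_size = 88128 / 66646.8 = 1.3223

Compression ratio = 1.3223


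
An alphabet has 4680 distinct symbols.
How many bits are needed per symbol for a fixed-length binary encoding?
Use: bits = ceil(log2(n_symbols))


log2(4680) = 12.1923
Bracket: 2^12 = 4096 < 4680 <= 2^13 = 8192
So ceil(log2(4680)) = 13

bits = ceil(log2(4680)) = ceil(12.1923) = 13 bits


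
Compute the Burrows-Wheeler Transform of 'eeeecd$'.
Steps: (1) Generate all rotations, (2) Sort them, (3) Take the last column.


Rotations (sorted):
  0: $eeeecd -> last char: d
  1: cd$eeee -> last char: e
  2: d$eeeec -> last char: c
  3: ecd$eee -> last char: e
  4: eecd$ee -> last char: e
  5: eeecd$e -> last char: e
  6: eeeecd$ -> last char: $


BWT = deceee$


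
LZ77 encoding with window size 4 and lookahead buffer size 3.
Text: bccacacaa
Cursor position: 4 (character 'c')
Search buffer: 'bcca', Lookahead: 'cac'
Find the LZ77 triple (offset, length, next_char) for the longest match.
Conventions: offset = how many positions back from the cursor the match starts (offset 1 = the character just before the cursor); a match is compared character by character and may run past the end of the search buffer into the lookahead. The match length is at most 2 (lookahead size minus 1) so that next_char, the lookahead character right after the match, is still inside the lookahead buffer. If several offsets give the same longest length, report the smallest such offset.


Try each offset into the search buffer:
  offset=1 (pos 3, char 'a'): match length 0
  offset=2 (pos 2, char 'c'): match length 2
  offset=3 (pos 1, char 'c'): match length 1
  offset=4 (pos 0, char 'b'): match length 0
Longest match has length 2 at offset 2.
next_char = character at position 4 + 2 = 6 -> 'c'

Best match: offset=2, length=2 (matching 'ca' starting at position 2)
LZ77 triple: (2, 2, 'c')


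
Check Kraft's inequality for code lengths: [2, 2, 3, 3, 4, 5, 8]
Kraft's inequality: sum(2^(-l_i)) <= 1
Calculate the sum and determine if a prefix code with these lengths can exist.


Sum = 2^(-2) + 2^(-2) + 2^(-3) + 2^(-3) + 2^(-4) + 2^(-5) + 2^(-8)
    = 0.25 + 0.25 + 0.125 + 0.125 + 0.0625 + 0.03125 + 0.00390625
    = 217/256 = 0.84765625
Since 0.84765625 <= 1, Kraft's inequality IS satisfied.
A prefix code with these lengths CAN exist.

Kraft sum = 0.84765625. Satisfied.


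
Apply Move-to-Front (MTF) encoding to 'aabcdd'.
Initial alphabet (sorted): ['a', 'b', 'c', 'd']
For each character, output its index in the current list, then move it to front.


MTF encoding:
'a': index 0 in ['a', 'b', 'c', 'd'] -> ['a', 'b', 'c', 'd']
'a': index 0 in ['a', 'b', 'c', 'd'] -> ['a', 'b', 'c', 'd']
'b': index 1 in ['a', 'b', 'c', 'd'] -> ['b', 'a', 'c', 'd']
'c': index 2 in ['b', 'a', 'c', 'd'] -> ['c', 'b', 'a', 'd']
'd': index 3 in ['c', 'b', 'a', 'd'] -> ['d', 'c', 'b', 'a']
'd': index 0 in ['d', 'c', 'b', 'a'] -> ['d', 'c', 'b', 'a']


Output: [0, 0, 1, 2, 3, 0]


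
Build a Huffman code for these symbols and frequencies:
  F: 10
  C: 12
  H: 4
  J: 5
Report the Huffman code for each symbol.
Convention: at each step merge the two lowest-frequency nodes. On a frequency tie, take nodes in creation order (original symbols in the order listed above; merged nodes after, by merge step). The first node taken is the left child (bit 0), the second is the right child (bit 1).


Huffman tree construction:
Step 1: Merge H(4) + J(5) = 9
Step 2: Merge (H+J)(9) + F(10) = 19
Step 3: Merge C(12) + ((H+J)+F)(19) = 31
Read each symbol's code off the tree from the root (left child = 0, right child = 1).

Codes:
  F: 11 (length 2)
  C: 0 (length 1)
  H: 100 (length 3)
  J: 101 (length 3)
Average code length: 59/31 = 1.9032 bits/symbol


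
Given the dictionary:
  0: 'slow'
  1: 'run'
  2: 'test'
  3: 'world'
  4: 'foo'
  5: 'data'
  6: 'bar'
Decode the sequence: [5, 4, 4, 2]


Look up each index in the dictionary:
  5 -> 'data'
  4 -> 'foo'
  4 -> 'foo'
  2 -> 'test'

Decoded: "data foo foo test"


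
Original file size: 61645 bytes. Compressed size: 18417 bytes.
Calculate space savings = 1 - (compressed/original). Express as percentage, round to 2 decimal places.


ratio = compressed/original = 18417/61645 = 0.298759
savings = 1 - ratio = 1 - 0.298759 = 0.701241
as a percentage: 0.701241 * 100 = 70.12%

Space savings = 1 - 18417/61645 = 70.12%


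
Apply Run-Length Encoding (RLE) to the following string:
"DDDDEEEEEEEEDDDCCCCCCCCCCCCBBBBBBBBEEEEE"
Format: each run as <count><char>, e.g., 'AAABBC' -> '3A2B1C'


Scanning runs left to right:
  i=0: run of 'D' x 4 -> '4D'
  i=4: run of 'E' x 8 -> '8E'
  i=12: run of 'D' x 3 -> '3D'
  i=15: run of 'C' x 12 -> '12C'
  i=27: run of 'B' x 8 -> '8B'
  i=35: run of 'E' x 5 -> '5E'

RLE = 4D8E3D12C8B5E


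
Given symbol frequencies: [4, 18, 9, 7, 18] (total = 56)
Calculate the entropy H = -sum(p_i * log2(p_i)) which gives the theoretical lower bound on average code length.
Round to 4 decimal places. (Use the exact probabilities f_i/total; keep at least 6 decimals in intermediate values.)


Per-symbol terms -p_i * log2(p_i) with p_i = f_i/56:
  p = 4/56 = 0.071429: log2(p) = -3.807355, -p*log2(p) = 0.271954
  p = 18/56 = 0.321429: log2(p) = -1.637430, -p*log2(p) = 0.526317
  p = 9/56 = 0.160714: log2(p) = -2.637430, -p*log2(p) = 0.423873
  p = 7/56 = 0.125000: log2(p) = -3.000000, -p*log2(p) = 0.375000
  p = 18/56 = 0.321429: log2(p) = -1.637430, -p*log2(p) = 0.526317
H = 0.271954 + 0.526317 + 0.423873 + 0.375000 + 0.526317 = 2.123461

H = 2.1235 bits/symbol


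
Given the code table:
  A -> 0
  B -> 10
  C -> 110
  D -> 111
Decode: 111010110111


Decoding:
111 -> D
0 -> A
10 -> B
110 -> C
111 -> D


Result: DABCD


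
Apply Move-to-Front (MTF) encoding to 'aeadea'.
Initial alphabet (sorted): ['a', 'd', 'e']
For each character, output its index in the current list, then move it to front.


MTF encoding:
'a': index 0 in ['a', 'd', 'e'] -> ['a', 'd', 'e']
'e': index 2 in ['a', 'd', 'e'] -> ['e', 'a', 'd']
'a': index 1 in ['e', 'a', 'd'] -> ['a', 'e', 'd']
'd': index 2 in ['a', 'e', 'd'] -> ['d', 'a', 'e']
'e': index 2 in ['d', 'a', 'e'] -> ['e', 'd', 'a']
'a': index 2 in ['e', 'd', 'a'] -> ['a', 'e', 'd']


Output: [0, 2, 1, 2, 2, 2]


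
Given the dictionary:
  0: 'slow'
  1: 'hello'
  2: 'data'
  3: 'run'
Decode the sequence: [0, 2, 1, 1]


Look up each index in the dictionary:
  0 -> 'slow'
  2 -> 'data'
  1 -> 'hello'
  1 -> 'hello'

Decoded: "slow data hello hello"


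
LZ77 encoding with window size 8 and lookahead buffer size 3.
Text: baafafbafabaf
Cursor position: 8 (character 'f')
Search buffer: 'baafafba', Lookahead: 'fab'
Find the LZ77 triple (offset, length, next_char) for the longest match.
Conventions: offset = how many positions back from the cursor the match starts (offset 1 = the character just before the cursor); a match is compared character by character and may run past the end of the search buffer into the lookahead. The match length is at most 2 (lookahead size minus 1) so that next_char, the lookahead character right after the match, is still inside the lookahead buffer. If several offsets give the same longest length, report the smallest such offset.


Try each offset into the search buffer:
  offset=1 (pos 7, char 'a'): match length 0
  offset=2 (pos 6, char 'b'): match length 0
  offset=3 (pos 5, char 'f'): match length 1
  offset=4 (pos 4, char 'a'): match length 0
  offset=5 (pos 3, char 'f'): match length 2
  offset=6 (pos 2, char 'a'): match length 0
  offset=7 (pos 1, char 'a'): match length 0
  offset=8 (pos 0, char 'b'): match length 0
Longest match has length 2 at offset 5.
next_char = character at position 8 + 2 = 10 -> 'b'

Best match: offset=5, length=2 (matching 'fa' starting at position 3)
LZ77 triple: (5, 2, 'b')


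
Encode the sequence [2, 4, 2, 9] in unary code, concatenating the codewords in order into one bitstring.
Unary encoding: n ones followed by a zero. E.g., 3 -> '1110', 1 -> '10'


Encode each number as n ones followed by a terminating 0:
  2 -> 110 (3 bits)
  4 -> 11110 (5 bits)
  2 -> 110 (3 bits)
  9 -> 1111111110 (10 bits)
Total length = 3 + 5 + 3 + 10 = 21 bits.

Unary([2, 4, 2, 9]) = 110111101101111111110 (21 bits)


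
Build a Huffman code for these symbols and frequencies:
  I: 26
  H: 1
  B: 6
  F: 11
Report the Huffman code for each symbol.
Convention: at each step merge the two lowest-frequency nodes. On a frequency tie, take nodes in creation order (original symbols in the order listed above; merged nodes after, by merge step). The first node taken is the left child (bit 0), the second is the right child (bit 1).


Huffman tree construction:
Step 1: Merge H(1) + B(6) = 7
Step 2: Merge (H+B)(7) + F(11) = 18
Step 3: Merge ((H+B)+F)(18) + I(26) = 44
Read each symbol's code off the tree from the root (left child = 0, right child = 1).

Codes:
  I: 1 (length 1)
  H: 000 (length 3)
  B: 001 (length 3)
  F: 01 (length 2)
Average code length: 69/44 = 1.5682 bits/symbol


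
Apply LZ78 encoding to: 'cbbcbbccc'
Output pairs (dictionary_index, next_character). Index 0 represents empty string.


LZ78 encoding steps:
Dictionary: {0: ''}
Step 1: w='' (idx 0), next='c' -> output (0, 'c'), add 'c' as idx 1
Step 2: w='' (idx 0), next='b' -> output (0, 'b'), add 'b' as idx 2
Step 3: w='b' (idx 2), next='c' -> output (2, 'c'), add 'bc' as idx 3
Step 4: w='b' (idx 2), next='b' -> output (2, 'b'), add 'bb' as idx 4
Step 5: w='c' (idx 1), next='c' -> output (1, 'c'), add 'cc' as idx 5
Step 6: w='c' (idx 1), end of input -> output (1, '')


Encoded: [(0, 'c'), (0, 'b'), (2, 'c'), (2, 'b'), (1, 'c'), (1, '')]


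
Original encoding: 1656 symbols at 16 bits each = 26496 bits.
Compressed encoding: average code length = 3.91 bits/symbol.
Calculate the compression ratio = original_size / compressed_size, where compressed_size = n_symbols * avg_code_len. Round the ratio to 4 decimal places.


original_size = n_symbols * orig_bits = 1656 * 16 = 26496 bits
compressed_size = n_symbols * avg_code_len = 1656 * 3.91 = 6474.96 bits
ratio = original_size / compressed_size = 26496 / 6474.96 = 4.0921

Compression ratio = 4.0921


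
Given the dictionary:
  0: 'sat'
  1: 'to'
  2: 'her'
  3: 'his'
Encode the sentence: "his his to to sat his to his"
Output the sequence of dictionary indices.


Look up each word in the dictionary:
  'his' -> 3
  'his' -> 3
  'to' -> 1
  'to' -> 1
  'sat' -> 0
  'his' -> 3
  'to' -> 1
  'his' -> 3

Encoded: [3, 3, 1, 1, 0, 3, 1, 3]


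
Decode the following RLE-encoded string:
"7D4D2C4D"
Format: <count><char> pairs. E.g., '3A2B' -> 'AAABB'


Expanding each <count><char> pair:
  7D -> 'DDDDDDD'
  4D -> 'DDDD'
  2C -> 'CC'
  4D -> 'DDDD'

Decoded = DDDDDDDDDDDCCDDDD


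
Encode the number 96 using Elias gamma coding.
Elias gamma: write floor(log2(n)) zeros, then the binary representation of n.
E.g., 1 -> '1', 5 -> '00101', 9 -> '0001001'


num_bits = floor(log2(96)) + 1 = 7
leading_zeros = num_bits - 1 = 6
binary(96) = 1100000

Elias gamma(96) = '000000' + '1100000' = 0000001100000 (13 bits)


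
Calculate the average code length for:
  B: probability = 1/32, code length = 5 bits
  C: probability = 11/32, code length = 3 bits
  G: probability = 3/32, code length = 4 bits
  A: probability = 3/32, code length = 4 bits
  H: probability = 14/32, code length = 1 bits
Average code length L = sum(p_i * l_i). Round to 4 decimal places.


Weighted contributions p_i * l_i:
  B: (1/32) * 5 = 5/32
  C: (11/32) * 3 = 33/32
  G: (3/32) * 4 = 12/32
  A: (3/32) * 4 = 12/32
  H: (14/32) * 1 = 14/32
Sum = (5 + 33 + 12 + 12 + 14)/32 = 76/32

L = 76/32 = 2.3750 bits/symbol


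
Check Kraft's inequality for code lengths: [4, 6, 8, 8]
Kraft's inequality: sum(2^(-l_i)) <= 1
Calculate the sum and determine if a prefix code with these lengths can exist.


Sum = 2^(-4) + 2^(-6) + 2^(-8) + 2^(-8)
    = 0.0625 + 0.015625 + 0.00390625 + 0.00390625
    = 22/256 = 0.0859375
Since 0.0859375 <= 1, Kraft's inequality IS satisfied.
A prefix code with these lengths CAN exist.

Kraft sum = 0.0859375. Satisfied.


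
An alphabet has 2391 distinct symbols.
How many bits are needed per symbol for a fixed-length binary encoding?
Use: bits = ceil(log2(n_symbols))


log2(2391) = 11.2234
Bracket: 2^11 = 2048 < 2391 <= 2^12 = 4096
So ceil(log2(2391)) = 12

bits = ceil(log2(2391)) = ceil(11.2234) = 12 bits


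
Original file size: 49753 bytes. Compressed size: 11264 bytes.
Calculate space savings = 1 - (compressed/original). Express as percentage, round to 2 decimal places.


ratio = compressed/original = 11264/49753 = 0.226398
savings = 1 - ratio = 1 - 0.226398 = 0.773602
as a percentage: 0.773602 * 100 = 77.36%

Space savings = 1 - 11264/49753 = 77.36%


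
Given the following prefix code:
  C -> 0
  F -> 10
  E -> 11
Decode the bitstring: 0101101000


Decoding step by step:
Bits 0 -> C
Bits 10 -> F
Bits 11 -> E
Bits 0 -> C
Bits 10 -> F
Bits 0 -> C
Bits 0 -> C


Decoded message: CFECFCC


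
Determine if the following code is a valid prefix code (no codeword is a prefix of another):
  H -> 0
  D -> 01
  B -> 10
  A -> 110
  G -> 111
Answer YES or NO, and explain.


Checking each pair (does one codeword prefix another?):
  H='0' vs D='01': prefix -- VIOLATION

NO -- this is NOT a valid prefix code. H (0) is a prefix of D (01).


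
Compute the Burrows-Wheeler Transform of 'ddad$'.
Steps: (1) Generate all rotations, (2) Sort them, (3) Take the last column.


Rotations (sorted):
  0: $ddad -> last char: d
  1: ad$dd -> last char: d
  2: d$dda -> last char: a
  3: dad$d -> last char: d
  4: ddad$ -> last char: $


BWT = ddad$


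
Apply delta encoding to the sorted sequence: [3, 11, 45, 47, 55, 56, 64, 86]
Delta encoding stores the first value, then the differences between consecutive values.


First value: 3
Deltas:
  11 - 3 = 8
  45 - 11 = 34
  47 - 45 = 2
  55 - 47 = 8
  56 - 55 = 1
  64 - 56 = 8
  86 - 64 = 22


Delta encoded: [3, 8, 34, 2, 8, 1, 8, 22]


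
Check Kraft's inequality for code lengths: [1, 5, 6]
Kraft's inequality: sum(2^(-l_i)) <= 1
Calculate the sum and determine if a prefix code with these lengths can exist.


Sum = 2^(-1) + 2^(-5) + 2^(-6)
    = 0.5 + 0.03125 + 0.015625
    = 35/64 = 0.546875
Since 0.546875 <= 1, Kraft's inequality IS satisfied.
A prefix code with these lengths CAN exist.

Kraft sum = 0.546875. Satisfied.


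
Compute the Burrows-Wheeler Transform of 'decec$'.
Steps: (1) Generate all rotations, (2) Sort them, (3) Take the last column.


Rotations (sorted):
  0: $decec -> last char: c
  1: c$dece -> last char: e
  2: cec$de -> last char: e
  3: decec$ -> last char: $
  4: ec$dec -> last char: c
  5: ecec$d -> last char: d


BWT = cee$cd


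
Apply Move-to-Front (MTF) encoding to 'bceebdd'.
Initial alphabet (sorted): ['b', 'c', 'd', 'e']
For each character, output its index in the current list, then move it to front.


MTF encoding:
'b': index 0 in ['b', 'c', 'd', 'e'] -> ['b', 'c', 'd', 'e']
'c': index 1 in ['b', 'c', 'd', 'e'] -> ['c', 'b', 'd', 'e']
'e': index 3 in ['c', 'b', 'd', 'e'] -> ['e', 'c', 'b', 'd']
'e': index 0 in ['e', 'c', 'b', 'd'] -> ['e', 'c', 'b', 'd']
'b': index 2 in ['e', 'c', 'b', 'd'] -> ['b', 'e', 'c', 'd']
'd': index 3 in ['b', 'e', 'c', 'd'] -> ['d', 'b', 'e', 'c']
'd': index 0 in ['d', 'b', 'e', 'c'] -> ['d', 'b', 'e', 'c']


Output: [0, 1, 3, 0, 2, 3, 0]


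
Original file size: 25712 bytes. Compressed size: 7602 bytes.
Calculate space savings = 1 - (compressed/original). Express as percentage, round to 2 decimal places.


ratio = compressed/original = 7602/25712 = 0.29566
savings = 1 - ratio = 1 - 0.29566 = 0.70434
as a percentage: 0.70434 * 100 = 70.43%

Space savings = 1 - 7602/25712 = 70.43%


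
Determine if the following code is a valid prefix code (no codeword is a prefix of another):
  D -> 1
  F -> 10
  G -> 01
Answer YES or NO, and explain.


Checking each pair (does one codeword prefix another?):
  D='1' vs F='10': prefix -- VIOLATION

NO -- this is NOT a valid prefix code. D (1) is a prefix of F (10).


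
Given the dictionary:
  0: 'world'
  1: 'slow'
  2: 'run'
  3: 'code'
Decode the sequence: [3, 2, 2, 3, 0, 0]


Look up each index in the dictionary:
  3 -> 'code'
  2 -> 'run'
  2 -> 'run'
  3 -> 'code'
  0 -> 'world'
  0 -> 'world'

Decoded: "code run run code world world"


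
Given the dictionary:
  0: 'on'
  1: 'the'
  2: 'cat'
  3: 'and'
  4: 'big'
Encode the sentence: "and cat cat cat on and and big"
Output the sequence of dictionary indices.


Look up each word in the dictionary:
  'and' -> 3
  'cat' -> 2
  'cat' -> 2
  'cat' -> 2
  'on' -> 0
  'and' -> 3
  'and' -> 3
  'big' -> 4

Encoded: [3, 2, 2, 2, 0, 3, 3, 4]


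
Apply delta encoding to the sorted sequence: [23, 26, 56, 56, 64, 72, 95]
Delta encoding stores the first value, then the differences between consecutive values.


First value: 23
Deltas:
  26 - 23 = 3
  56 - 26 = 30
  56 - 56 = 0
  64 - 56 = 8
  72 - 64 = 8
  95 - 72 = 23


Delta encoded: [23, 3, 30, 0, 8, 8, 23]


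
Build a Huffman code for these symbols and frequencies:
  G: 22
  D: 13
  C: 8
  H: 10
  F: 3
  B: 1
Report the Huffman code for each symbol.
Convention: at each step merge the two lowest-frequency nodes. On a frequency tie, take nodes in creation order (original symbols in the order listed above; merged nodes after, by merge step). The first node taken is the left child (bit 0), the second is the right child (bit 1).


Huffman tree construction:
Step 1: Merge B(1) + F(3) = 4
Step 2: Merge (B+F)(4) + C(8) = 12
Step 3: Merge H(10) + ((B+F)+C)(12) = 22
Step 4: Merge D(13) + G(22) = 35
Step 5: Merge (H+((B+F)+C))(22) + (D+G)(35) = 57
Read each symbol's code off the tree from the root (left child = 0, right child = 1).

Codes:
  G: 11 (length 2)
  D: 10 (length 2)
  C: 011 (length 3)
  H: 00 (length 2)
  F: 0101 (length 4)
  B: 0100 (length 4)
Average code length: 130/57 = 2.2807 bits/symbol


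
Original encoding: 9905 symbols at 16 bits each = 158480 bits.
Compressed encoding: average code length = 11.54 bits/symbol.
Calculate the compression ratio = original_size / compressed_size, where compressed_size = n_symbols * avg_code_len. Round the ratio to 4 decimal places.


original_size = n_symbols * orig_bits = 9905 * 16 = 158480 bits
compressed_size = n_symbols * avg_code_len = 9905 * 11.54 = 114303.7 bits
ratio = original_size / compressed_size = 158480 / 114303.7 = 1.3865

Compression ratio = 1.3865


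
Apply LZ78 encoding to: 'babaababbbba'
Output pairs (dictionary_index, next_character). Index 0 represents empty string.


LZ78 encoding steps:
Dictionary: {0: ''}
Step 1: w='' (idx 0), next='b' -> output (0, 'b'), add 'b' as idx 1
Step 2: w='' (idx 0), next='a' -> output (0, 'a'), add 'a' as idx 2
Step 3: w='b' (idx 1), next='a' -> output (1, 'a'), add 'ba' as idx 3
Step 4: w='a' (idx 2), next='b' -> output (2, 'b'), add 'ab' as idx 4
Step 5: w='ab' (idx 4), next='b' -> output (4, 'b'), add 'abb' as idx 5
Step 6: w='b' (idx 1), next='b' -> output (1, 'b'), add 'bb' as idx 6
Step 7: w='a' (idx 2), end of input -> output (2, '')


Encoded: [(0, 'b'), (0, 'a'), (1, 'a'), (2, 'b'), (4, 'b'), (1, 'b'), (2, '')]


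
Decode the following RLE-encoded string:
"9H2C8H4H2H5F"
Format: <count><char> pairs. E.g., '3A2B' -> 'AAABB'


Expanding each <count><char> pair:
  9H -> 'HHHHHHHHH'
  2C -> 'CC'
  8H -> 'HHHHHHHH'
  4H -> 'HHHH'
  2H -> 'HH'
  5F -> 'FFFFF'

Decoded = HHHHHHHHHCCHHHHHHHHHHHHHHFFFFF


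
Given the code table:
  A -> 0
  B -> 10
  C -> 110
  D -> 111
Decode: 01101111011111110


Decoding:
0 -> A
110 -> C
111 -> D
10 -> B
111 -> D
111 -> D
10 -> B


Result: ACDBDDB


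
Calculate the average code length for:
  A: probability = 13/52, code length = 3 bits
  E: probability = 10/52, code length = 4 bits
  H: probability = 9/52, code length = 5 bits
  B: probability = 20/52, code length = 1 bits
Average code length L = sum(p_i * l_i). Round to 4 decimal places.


Weighted contributions p_i * l_i:
  A: (13/52) * 3 = 39/52
  E: (10/52) * 4 = 40/52
  H: (9/52) * 5 = 45/52
  B: (20/52) * 1 = 20/52
Sum = (39 + 40 + 45 + 20)/52 = 144/52

L = 144/52 = 2.7692 bits/symbol


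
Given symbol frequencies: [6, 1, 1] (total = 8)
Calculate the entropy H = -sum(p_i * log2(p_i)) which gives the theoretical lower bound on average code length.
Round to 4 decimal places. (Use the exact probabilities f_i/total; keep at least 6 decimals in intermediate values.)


Per-symbol terms -p_i * log2(p_i) with p_i = f_i/8:
  p = 6/8 = 0.750000: log2(p) = -0.415037, -p*log2(p) = 0.311278
  p = 1/8 = 0.125000: log2(p) = -3.000000, -p*log2(p) = 0.375000
  p = 1/8 = 0.125000: log2(p) = -3.000000, -p*log2(p) = 0.375000
H = 0.311278 + 0.375000 + 0.375000 = 1.061278

H = 1.0613 bits/symbol


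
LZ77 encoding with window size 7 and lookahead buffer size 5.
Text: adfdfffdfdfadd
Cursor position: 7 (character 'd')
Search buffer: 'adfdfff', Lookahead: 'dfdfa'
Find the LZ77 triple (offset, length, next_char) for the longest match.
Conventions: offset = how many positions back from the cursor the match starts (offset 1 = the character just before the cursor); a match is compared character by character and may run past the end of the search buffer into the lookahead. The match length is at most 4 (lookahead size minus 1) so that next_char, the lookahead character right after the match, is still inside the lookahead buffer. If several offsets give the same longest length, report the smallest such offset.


Try each offset into the search buffer:
  offset=1 (pos 6, char 'f'): match length 0
  offset=2 (pos 5, char 'f'): match length 0
  offset=3 (pos 4, char 'f'): match length 0
  offset=4 (pos 3, char 'd'): match length 2
  offset=5 (pos 2, char 'f'): match length 0
  offset=6 (pos 1, char 'd'): match length 4
  offset=7 (pos 0, char 'a'): match length 0
Longest match has length 4 at offset 6.
next_char = character at position 7 + 4 = 11 -> 'a'

Best match: offset=6, length=4 (matching 'dfdf' starting at position 1)
LZ77 triple: (6, 4, 'a')


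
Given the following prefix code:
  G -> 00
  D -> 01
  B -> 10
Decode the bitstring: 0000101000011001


Decoding step by step:
Bits 00 -> G
Bits 00 -> G
Bits 10 -> B
Bits 10 -> B
Bits 00 -> G
Bits 01 -> D
Bits 10 -> B
Bits 01 -> D


Decoded message: GGBBGDBD


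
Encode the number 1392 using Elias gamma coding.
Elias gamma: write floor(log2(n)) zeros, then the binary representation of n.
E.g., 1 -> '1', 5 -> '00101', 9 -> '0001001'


num_bits = floor(log2(1392)) + 1 = 11
leading_zeros = num_bits - 1 = 10
binary(1392) = 10101110000

Elias gamma(1392) = '0000000000' + '10101110000' = 000000000010101110000 (21 bits)


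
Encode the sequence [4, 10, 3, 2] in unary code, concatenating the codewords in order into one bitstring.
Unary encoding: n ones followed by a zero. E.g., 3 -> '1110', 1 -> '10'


Encode each number as n ones followed by a terminating 0:
  4 -> 11110 (5 bits)
  10 -> 11111111110 (11 bits)
  3 -> 1110 (4 bits)
  2 -> 110 (3 bits)
Total length = 5 + 11 + 4 + 3 = 23 bits.

Unary([4, 10, 3, 2]) = 11110111111111101110110 (23 bits)


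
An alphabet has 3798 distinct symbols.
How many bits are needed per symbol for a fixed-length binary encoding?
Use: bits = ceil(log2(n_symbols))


log2(3798) = 11.891
Bracket: 2^11 = 2048 < 3798 <= 2^12 = 4096
So ceil(log2(3798)) = 12

bits = ceil(log2(3798)) = ceil(11.891) = 12 bits


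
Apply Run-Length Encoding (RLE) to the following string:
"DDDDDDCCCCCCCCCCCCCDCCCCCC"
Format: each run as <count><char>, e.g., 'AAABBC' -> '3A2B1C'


Scanning runs left to right:
  i=0: run of 'D' x 6 -> '6D'
  i=6: run of 'C' x 13 -> '13C'
  i=19: run of 'D' x 1 -> '1D'
  i=20: run of 'C' x 6 -> '6C'

RLE = 6D13C1D6C


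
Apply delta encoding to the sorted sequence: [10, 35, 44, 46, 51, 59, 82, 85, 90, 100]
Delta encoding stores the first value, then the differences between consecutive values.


First value: 10
Deltas:
  35 - 10 = 25
  44 - 35 = 9
  46 - 44 = 2
  51 - 46 = 5
  59 - 51 = 8
  82 - 59 = 23
  85 - 82 = 3
  90 - 85 = 5
  100 - 90 = 10


Delta encoded: [10, 25, 9, 2, 5, 8, 23, 3, 5, 10]


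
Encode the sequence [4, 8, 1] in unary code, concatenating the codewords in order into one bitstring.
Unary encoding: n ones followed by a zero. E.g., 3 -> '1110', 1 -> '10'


Encode each number as n ones followed by a terminating 0:
  4 -> 11110 (5 bits)
  8 -> 111111110 (9 bits)
  1 -> 10 (2 bits)
Total length = 5 + 9 + 2 = 16 bits.

Unary([4, 8, 1]) = 1111011111111010 (16 bits)


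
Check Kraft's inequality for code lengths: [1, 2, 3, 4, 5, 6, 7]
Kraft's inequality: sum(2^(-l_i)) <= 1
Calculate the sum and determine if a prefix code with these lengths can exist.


Sum = 2^(-1) + 2^(-2) + 2^(-3) + 2^(-4) + 2^(-5) + 2^(-6) + 2^(-7)
    = 0.5 + 0.25 + 0.125 + 0.0625 + 0.03125 + 0.015625 + 0.0078125
    = 127/128 = 0.9921875
Since 0.9921875 <= 1, Kraft's inequality IS satisfied.
A prefix code with these lengths CAN exist.

Kraft sum = 0.9921875. Satisfied.


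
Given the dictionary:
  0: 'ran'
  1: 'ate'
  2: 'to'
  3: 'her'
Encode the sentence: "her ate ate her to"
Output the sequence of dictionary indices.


Look up each word in the dictionary:
  'her' -> 3
  'ate' -> 1
  'ate' -> 1
  'her' -> 3
  'to' -> 2

Encoded: [3, 1, 1, 3, 2]


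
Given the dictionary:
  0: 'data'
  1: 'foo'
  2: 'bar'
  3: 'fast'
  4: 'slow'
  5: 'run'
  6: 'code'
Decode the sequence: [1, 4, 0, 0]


Look up each index in the dictionary:
  1 -> 'foo'
  4 -> 'slow'
  0 -> 'data'
  0 -> 'data'

Decoded: "foo slow data data"


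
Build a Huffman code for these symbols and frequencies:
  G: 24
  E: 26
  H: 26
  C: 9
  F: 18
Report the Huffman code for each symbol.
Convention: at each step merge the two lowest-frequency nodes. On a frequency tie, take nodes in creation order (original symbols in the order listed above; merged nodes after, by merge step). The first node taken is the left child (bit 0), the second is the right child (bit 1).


Huffman tree construction:
Step 1: Merge C(9) + F(18) = 27
Step 2: Merge G(24) + E(26) = 50
Step 3: Merge H(26) + (C+F)(27) = 53
Step 4: Merge (G+E)(50) + (H+(C+F))(53) = 103
Read each symbol's code off the tree from the root (left child = 0, right child = 1).

Codes:
  G: 00 (length 2)
  E: 01 (length 2)
  H: 10 (length 2)
  C: 110 (length 3)
  F: 111 (length 3)
Average code length: 233/103 = 2.2621 bits/symbol


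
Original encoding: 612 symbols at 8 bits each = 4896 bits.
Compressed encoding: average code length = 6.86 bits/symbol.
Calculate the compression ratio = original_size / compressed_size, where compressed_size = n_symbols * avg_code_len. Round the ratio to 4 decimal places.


original_size = n_symbols * orig_bits = 612 * 8 = 4896 bits
compressed_size = n_symbols * avg_code_len = 612 * 6.86 = 4198.32 bits
ratio = original_size / compressed_size = 4896 / 4198.32 = 1.1662

Compression ratio = 1.1662


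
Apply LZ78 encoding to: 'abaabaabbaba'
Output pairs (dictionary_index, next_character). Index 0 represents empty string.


LZ78 encoding steps:
Dictionary: {0: ''}
Step 1: w='' (idx 0), next='a' -> output (0, 'a'), add 'a' as idx 1
Step 2: w='' (idx 0), next='b' -> output (0, 'b'), add 'b' as idx 2
Step 3: w='a' (idx 1), next='a' -> output (1, 'a'), add 'aa' as idx 3
Step 4: w='b' (idx 2), next='a' -> output (2, 'a'), add 'ba' as idx 4
Step 5: w='a' (idx 1), next='b' -> output (1, 'b'), add 'ab' as idx 5
Step 6: w='ba' (idx 4), next='b' -> output (4, 'b'), add 'bab' as idx 6
Step 7: w='a' (idx 1), end of input -> output (1, '')


Encoded: [(0, 'a'), (0, 'b'), (1, 'a'), (2, 'a'), (1, 'b'), (4, 'b'), (1, '')]


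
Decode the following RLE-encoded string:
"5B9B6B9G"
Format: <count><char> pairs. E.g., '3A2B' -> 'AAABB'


Expanding each <count><char> pair:
  5B -> 'BBBBB'
  9B -> 'BBBBBBBBB'
  6B -> 'BBBBBB'
  9G -> 'GGGGGGGGG'

Decoded = BBBBBBBBBBBBBBBBBBBBGGGGGGGGG


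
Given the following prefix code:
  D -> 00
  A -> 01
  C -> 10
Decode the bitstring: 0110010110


Decoding step by step:
Bits 01 -> A
Bits 10 -> C
Bits 01 -> A
Bits 01 -> A
Bits 10 -> C


Decoded message: ACAAC


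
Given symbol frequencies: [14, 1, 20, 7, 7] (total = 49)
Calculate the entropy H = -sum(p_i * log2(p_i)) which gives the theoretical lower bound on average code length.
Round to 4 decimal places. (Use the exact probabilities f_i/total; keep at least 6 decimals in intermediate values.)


Per-symbol terms -p_i * log2(p_i) with p_i = f_i/49:
  p = 14/49 = 0.285714: log2(p) = -1.807355, -p*log2(p) = 0.516387
  p = 1/49 = 0.020408: log2(p) = -5.614710, -p*log2(p) = 0.114586
  p = 20/49 = 0.408163: log2(p) = -1.292782, -p*log2(p) = 0.527666
  p = 7/49 = 0.142857: log2(p) = -2.807355, -p*log2(p) = 0.401051
  p = 7/49 = 0.142857: log2(p) = -2.807355, -p*log2(p) = 0.401051
H = 0.516387 + 0.114586 + 0.527666 + 0.401051 + 0.401051 = 1.960741

H = 1.9607 bits/symbol


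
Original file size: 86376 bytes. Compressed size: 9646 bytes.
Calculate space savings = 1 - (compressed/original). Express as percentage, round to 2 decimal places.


ratio = compressed/original = 9646/86376 = 0.111675
savings = 1 - ratio = 1 - 0.111675 = 0.888325
as a percentage: 0.888325 * 100 = 88.83%

Space savings = 1 - 9646/86376 = 88.83%


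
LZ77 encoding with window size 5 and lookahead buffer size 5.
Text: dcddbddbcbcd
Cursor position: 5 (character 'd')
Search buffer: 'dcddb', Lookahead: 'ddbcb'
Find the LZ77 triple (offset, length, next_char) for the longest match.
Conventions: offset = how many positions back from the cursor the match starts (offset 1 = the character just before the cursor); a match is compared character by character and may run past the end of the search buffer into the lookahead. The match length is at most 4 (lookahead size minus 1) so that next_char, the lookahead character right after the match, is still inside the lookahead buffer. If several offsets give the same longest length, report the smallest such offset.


Try each offset into the search buffer:
  offset=1 (pos 4, char 'b'): match length 0
  offset=2 (pos 3, char 'd'): match length 1
  offset=3 (pos 2, char 'd'): match length 3
  offset=4 (pos 1, char 'c'): match length 0
  offset=5 (pos 0, char 'd'): match length 1
Longest match has length 3 at offset 3.
next_char = character at position 5 + 3 = 8 -> 'c'

Best match: offset=3, length=3 (matching 'ddb' starting at position 2)
LZ77 triple: (3, 3, 'c')


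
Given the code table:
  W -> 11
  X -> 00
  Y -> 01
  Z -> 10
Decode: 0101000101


Decoding:
01 -> Y
01 -> Y
00 -> X
01 -> Y
01 -> Y


Result: YYXYY


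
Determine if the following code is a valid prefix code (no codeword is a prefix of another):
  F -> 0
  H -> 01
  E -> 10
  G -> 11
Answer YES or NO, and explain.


Checking each pair (does one codeword prefix another?):
  F='0' vs H='01': prefix -- VIOLATION

NO -- this is NOT a valid prefix code. F (0) is a prefix of H (01).


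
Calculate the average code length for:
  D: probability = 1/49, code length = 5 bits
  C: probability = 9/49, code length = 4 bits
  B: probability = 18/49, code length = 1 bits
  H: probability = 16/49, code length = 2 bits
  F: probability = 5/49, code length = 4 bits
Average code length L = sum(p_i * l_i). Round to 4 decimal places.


Weighted contributions p_i * l_i:
  D: (1/49) * 5 = 5/49
  C: (9/49) * 4 = 36/49
  B: (18/49) * 1 = 18/49
  H: (16/49) * 2 = 32/49
  F: (5/49) * 4 = 20/49
Sum = (5 + 36 + 18 + 32 + 20)/49 = 111/49

L = 111/49 = 2.2653 bits/symbol


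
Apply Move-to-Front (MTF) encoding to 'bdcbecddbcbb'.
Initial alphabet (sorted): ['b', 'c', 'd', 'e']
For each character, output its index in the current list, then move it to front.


MTF encoding:
'b': index 0 in ['b', 'c', 'd', 'e'] -> ['b', 'c', 'd', 'e']
'd': index 2 in ['b', 'c', 'd', 'e'] -> ['d', 'b', 'c', 'e']
'c': index 2 in ['d', 'b', 'c', 'e'] -> ['c', 'd', 'b', 'e']
'b': index 2 in ['c', 'd', 'b', 'e'] -> ['b', 'c', 'd', 'e']
'e': index 3 in ['b', 'c', 'd', 'e'] -> ['e', 'b', 'c', 'd']
'c': index 2 in ['e', 'b', 'c', 'd'] -> ['c', 'e', 'b', 'd']
'd': index 3 in ['c', 'e', 'b', 'd'] -> ['d', 'c', 'e', 'b']
'd': index 0 in ['d', 'c', 'e', 'b'] -> ['d', 'c', 'e', 'b']
'b': index 3 in ['d', 'c', 'e', 'b'] -> ['b', 'd', 'c', 'e']
'c': index 2 in ['b', 'd', 'c', 'e'] -> ['c', 'b', 'd', 'e']
'b': index 1 in ['c', 'b', 'd', 'e'] -> ['b', 'c', 'd', 'e']
'b': index 0 in ['b', 'c', 'd', 'e'] -> ['b', 'c', 'd', 'e']


Output: [0, 2, 2, 2, 3, 2, 3, 0, 3, 2, 1, 0]


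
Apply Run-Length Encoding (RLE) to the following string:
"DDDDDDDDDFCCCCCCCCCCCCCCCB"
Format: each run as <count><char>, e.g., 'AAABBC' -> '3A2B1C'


Scanning runs left to right:
  i=0: run of 'D' x 9 -> '9D'
  i=9: run of 'F' x 1 -> '1F'
  i=10: run of 'C' x 15 -> '15C'
  i=25: run of 'B' x 1 -> '1B'

RLE = 9D1F15C1B


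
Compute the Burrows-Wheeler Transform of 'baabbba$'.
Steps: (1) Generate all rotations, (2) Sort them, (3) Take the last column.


Rotations (sorted):
  0: $baabbba -> last char: a
  1: a$baabbb -> last char: b
  2: aabbba$b -> last char: b
  3: abbba$ba -> last char: a
  4: ba$baabb -> last char: b
  5: baabbba$ -> last char: $
  6: bba$baab -> last char: b
  7: bbba$baa -> last char: a


BWT = abbab$ba


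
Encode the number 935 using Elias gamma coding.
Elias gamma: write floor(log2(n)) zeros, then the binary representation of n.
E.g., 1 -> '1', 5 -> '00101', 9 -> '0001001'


num_bits = floor(log2(935)) + 1 = 10
leading_zeros = num_bits - 1 = 9
binary(935) = 1110100111

Elias gamma(935) = '000000000' + '1110100111' = 0000000001110100111 (19 bits)


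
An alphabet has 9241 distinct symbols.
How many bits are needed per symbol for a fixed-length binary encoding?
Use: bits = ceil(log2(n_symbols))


log2(9241) = 13.1738
Bracket: 2^13 = 8192 < 9241 <= 2^14 = 16384
So ceil(log2(9241)) = 14

bits = ceil(log2(9241)) = ceil(13.1738) = 14 bits


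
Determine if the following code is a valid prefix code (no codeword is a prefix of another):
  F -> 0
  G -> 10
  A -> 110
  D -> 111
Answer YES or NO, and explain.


Checking each pair (does one codeword prefix another?):
  F='0' vs G='10': no prefix
  F='0' vs A='110': no prefix
  F='0' vs D='111': no prefix
  G='10' vs F='0': no prefix
  G='10' vs A='110': no prefix
  G='10' vs D='111': no prefix
  A='110' vs F='0': no prefix
  A='110' vs G='10': no prefix
  A='110' vs D='111': no prefix
  D='111' vs F='0': no prefix
  D='111' vs G='10': no prefix
  D='111' vs A='110': no prefix
No violation found over all pairs.

YES -- this is a valid prefix code. No codeword is a prefix of any other codeword.


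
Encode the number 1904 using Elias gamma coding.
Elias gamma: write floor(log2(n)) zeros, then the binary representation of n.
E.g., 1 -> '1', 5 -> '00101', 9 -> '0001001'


num_bits = floor(log2(1904)) + 1 = 11
leading_zeros = num_bits - 1 = 10
binary(1904) = 11101110000

Elias gamma(1904) = '0000000000' + '11101110000' = 000000000011101110000 (21 bits)
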